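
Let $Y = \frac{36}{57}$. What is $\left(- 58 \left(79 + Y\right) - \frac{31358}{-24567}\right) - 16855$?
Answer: $- \frac{527511349}{24567} \approx -21472.0$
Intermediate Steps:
$Y = \frac{12}{19}$ ($Y = 36 \cdot \frac{1}{57} = \frac{12}{19} \approx 0.63158$)
$\left(- 58 \left(79 + Y\right) - \frac{31358}{-24567}\right) - 16855 = \left(- 58 \left(79 + \frac{12}{19}\right) - \frac{31358}{-24567}\right) - 16855 = \left(\left(-58\right) \frac{1513}{19} - - \frac{31358}{24567}\right) - 16855 = \left(- \frac{87754}{19} + \frac{31358}{24567}\right) - 16855 = - \frac{113434564}{24567} - 16855 = - \frac{527511349}{24567}$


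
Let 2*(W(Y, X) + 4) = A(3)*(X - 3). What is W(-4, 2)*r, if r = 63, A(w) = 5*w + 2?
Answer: -1575/2 ≈ -787.50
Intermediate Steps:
A(w) = 2 + 5*w
W(Y, X) = -59/2 + 17*X/2 (W(Y, X) = -4 + ((2 + 5*3)*(X - 3))/2 = -4 + ((2 + 15)*(-3 + X))/2 = -4 + (17*(-3 + X))/2 = -4 + (-51 + 17*X)/2 = -4 + (-51/2 + 17*X/2) = -59/2 + 17*X/2)
W(-4, 2)*r = (-59/2 + (17/2)*2)*63 = (-59/2 + 17)*63 = -25/2*63 = -1575/2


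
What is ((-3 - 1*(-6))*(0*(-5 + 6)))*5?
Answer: 0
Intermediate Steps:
((-3 - 1*(-6))*(0*(-5 + 6)))*5 = ((-3 + 6)*(0*1))*5 = (3*0)*5 = 0*5 = 0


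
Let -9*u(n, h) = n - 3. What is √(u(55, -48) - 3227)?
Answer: 23*I*√55/3 ≈ 56.858*I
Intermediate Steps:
u(n, h) = ⅓ - n/9 (u(n, h) = -(n - 3)/9 = -(-3 + n)/9 = ⅓ - n/9)
√(u(55, -48) - 3227) = √((⅓ - ⅑*55) - 3227) = √((⅓ - 55/9) - 3227) = √(-52/9 - 3227) = √(-29095/9) = 23*I*√55/3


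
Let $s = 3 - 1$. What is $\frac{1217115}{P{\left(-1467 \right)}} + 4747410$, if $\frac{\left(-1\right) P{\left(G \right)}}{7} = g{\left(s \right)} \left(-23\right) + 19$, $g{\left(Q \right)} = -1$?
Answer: $\frac{464840475}{98} \approx 4.7433 \cdot 10^{6}$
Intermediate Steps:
$s = 2$ ($s = 3 - 1 = 2$)
$P{\left(G \right)} = -294$ ($P{\left(G \right)} = - 7 \left(\left(-1\right) \left(-23\right) + 19\right) = - 7 \left(23 + 19\right) = \left(-7\right) 42 = -294$)
$\frac{1217115}{P{\left(-1467 \right)}} + 4747410 = \frac{1217115}{-294} + 4747410 = 1217115 \left(- \frac{1}{294}\right) + 4747410 = - \frac{405705}{98} + 4747410 = \frac{464840475}{98}$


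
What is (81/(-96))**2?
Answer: 729/1024 ≈ 0.71191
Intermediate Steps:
(81/(-96))**2 = (81*(-1/96))**2 = (-27/32)**2 = 729/1024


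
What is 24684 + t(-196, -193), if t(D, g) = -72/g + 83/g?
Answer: 4764001/193 ≈ 24684.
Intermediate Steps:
t(D, g) = 11/g
24684 + t(-196, -193) = 24684 + 11/(-193) = 24684 + 11*(-1/193) = 24684 - 11/193 = 4764001/193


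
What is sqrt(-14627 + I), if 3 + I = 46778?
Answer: 6*sqrt(893) ≈ 179.30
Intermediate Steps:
I = 46775 (I = -3 + 46778 = 46775)
sqrt(-14627 + I) = sqrt(-14627 + 46775) = sqrt(32148) = 6*sqrt(893)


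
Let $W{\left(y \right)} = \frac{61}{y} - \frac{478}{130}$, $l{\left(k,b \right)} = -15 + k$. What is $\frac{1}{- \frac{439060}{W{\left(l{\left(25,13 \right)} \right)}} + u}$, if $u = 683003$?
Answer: $\frac{63}{31613629} \approx 1.9928 \cdot 10^{-6}$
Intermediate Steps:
$W{\left(y \right)} = - \frac{239}{65} + \frac{61}{y}$ ($W{\left(y \right)} = \frac{61}{y} - \frac{239}{65} = - \frac{239}{65} + \frac{61}{y}$)
$\frac{1}{- \frac{439060}{W{\left(l{\left(25,13 \right)} \right)}} + u} = \frac{1}{- \frac{439060}{- \frac{239}{65} + \frac{61}{-15 + 25}} + 683003} = \frac{1}{- \frac{439060}{- \frac{239}{65} + \frac{61}{10}} + 683003} = \frac{1}{- \frac{439060}{\frac{63}{26}} + 683003} = \frac{1}{\left(-439060\right) \frac{26}{63} + 683003} = \frac{1}{- \frac{11415560}{63} + 683003} = \frac{1}{\frac{31613629}{63}} = \frac{63}{31613629}$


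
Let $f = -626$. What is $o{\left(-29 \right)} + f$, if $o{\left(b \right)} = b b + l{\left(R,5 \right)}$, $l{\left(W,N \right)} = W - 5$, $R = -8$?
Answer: $202$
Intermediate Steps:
$l{\left(W,N \right)} = -5 + W$ ($l{\left(W,N \right)} = W - 5 = -5 + W$)
$o{\left(b \right)} = -13 + b^{2}$ ($o{\left(b \right)} = b b - 13 = b^{2} - 13 = -13 + b^{2}$)
$o{\left(-29 \right)} + f = \left(-13 + \left(-29\right)^{2}\right) - 626 = \left(-13 + 841\right) - 626 = 828 - 626 = 202$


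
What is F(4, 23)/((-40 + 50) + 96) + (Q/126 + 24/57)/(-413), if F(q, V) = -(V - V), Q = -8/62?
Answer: -15586/15325191 ≈ -0.0010170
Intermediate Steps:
Q = -4/31 (Q = -8*1/62 = -4/31 ≈ -0.12903)
F(q, V) = 0 (F(q, V) = -1*0 = 0)
F(4, 23)/((-40 + 50) + 96) + (Q/126 + 24/57)/(-413) = 0/((-40 + 50) + 96) + (-4/31/126 + 24/57)/(-413) = 0/(10 + 96) + (-4/31*1/126 + 24*(1/57))*(-1/413) = 0/106 + (-2/1953 + 8/19)*(-1/413) = 0*(1/106) + (15586/37107)*(-1/413) = 0 - 15586/15325191 = -15586/15325191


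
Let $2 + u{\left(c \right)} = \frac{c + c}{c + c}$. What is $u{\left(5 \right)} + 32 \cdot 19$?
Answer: $607$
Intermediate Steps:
$u{\left(c \right)} = -1$ ($u{\left(c \right)} = -2 + \frac{c + c}{c + c} = -2 + \frac{2 c}{2 c} = -2 + 2 c \frac{1}{2 c} = -2 + 1 = -1$)
$u{\left(5 \right)} + 32 \cdot 19 = -1 + 32 \cdot 19 = -1 + 608 = 607$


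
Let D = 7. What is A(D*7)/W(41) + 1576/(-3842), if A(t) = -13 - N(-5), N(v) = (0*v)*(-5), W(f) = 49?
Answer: -63585/94129 ≈ -0.67551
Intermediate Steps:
N(v) = 0 (N(v) = 0*(-5) = 0)
A(t) = -13 (A(t) = -13 - 1*0 = -13 + 0 = -13)
A(D*7)/W(41) + 1576/(-3842) = -13/49 + 1576/(-3842) = -13*1/49 + 1576*(-1/3842) = -13/49 - 788/1921 = -63585/94129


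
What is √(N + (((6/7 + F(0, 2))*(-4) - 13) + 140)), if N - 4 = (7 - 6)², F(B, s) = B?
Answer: 30*√7/7 ≈ 11.339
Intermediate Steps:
N = 5 (N = 4 + (7 - 6)² = 4 + 1² = 4 + 1 = 5)
√(N + (((6/7 + F(0, 2))*(-4) - 13) + 140)) = √(5 + (((6/7 + 0)*(-4) - 13) + 140)) = √(5 + (((6/7)*(-4) - 13) + 140)) = √(5 + ((-24/7 - 13) + 140)) = √(5 + (-115/7 + 140)) = √(5 + 865/7) = √(900/7) = 30*√7/7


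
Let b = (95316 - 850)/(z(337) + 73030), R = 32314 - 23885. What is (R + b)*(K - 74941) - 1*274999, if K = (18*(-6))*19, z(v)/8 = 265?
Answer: -24399167635069/37575 ≈ -6.4935e+8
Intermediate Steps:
z(v) = 2120 (z(v) = 8*265 = 2120)
K = -2052 (K = -108*19 = -2052)
R = 8429
b = 47233/37575 (b = (95316 - 850)/(2120 + 73030) = 94466/75150 = 94466*(1/75150) = 47233/37575 ≈ 1.2570)
(R + b)*(K - 74941) - 1*274999 = (8429 + 47233/37575)*(-2052 - 74941) - 1*274999 = (316766908/37575)*(-76993) - 274999 = -24388834547644/37575 - 274999 = -24399167635069/37575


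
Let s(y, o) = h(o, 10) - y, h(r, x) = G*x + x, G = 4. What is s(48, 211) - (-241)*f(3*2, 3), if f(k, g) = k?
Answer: 1448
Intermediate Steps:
h(r, x) = 5*x (h(r, x) = 4*x + x = 5*x)
s(y, o) = 50 - y (s(y, o) = 5*10 - y = 50 - y)
s(48, 211) - (-241)*f(3*2, 3) = (50 - 1*48) - (-241)*3*2 = (50 - 48) - (-241)*6 = 2 - 1*(-1446) = 2 + 1446 = 1448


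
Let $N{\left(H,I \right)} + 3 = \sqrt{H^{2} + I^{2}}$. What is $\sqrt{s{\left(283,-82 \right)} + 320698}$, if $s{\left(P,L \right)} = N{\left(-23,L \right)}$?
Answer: $\sqrt{320695 + \sqrt{7253}} \approx 566.38$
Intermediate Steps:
$N{\left(H,I \right)} = -3 + \sqrt{H^{2} + I^{2}}$
$s{\left(P,L \right)} = -3 + \sqrt{529 + L^{2}}$ ($s{\left(P,L \right)} = -3 + \sqrt{\left(-23\right)^{2} + L^{2}} = -3 + \sqrt{529 + L^{2}}$)
$\sqrt{s{\left(283,-82 \right)} + 320698} = \sqrt{\left(-3 + \sqrt{529 + \left(-82\right)^{2}}\right) + 320698} = \sqrt{\left(-3 + \sqrt{529 + 6724}\right) + 320698} = \sqrt{\left(-3 + \sqrt{7253}\right) + 320698} = \sqrt{320695 + \sqrt{7253}}$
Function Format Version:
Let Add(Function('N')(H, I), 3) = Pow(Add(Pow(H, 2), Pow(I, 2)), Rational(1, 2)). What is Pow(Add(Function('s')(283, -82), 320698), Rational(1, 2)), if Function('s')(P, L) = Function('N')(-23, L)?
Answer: Pow(Add(320695, Pow(7253, Rational(1, 2))), Rational(1, 2)) ≈ 566.38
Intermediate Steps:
Function('N')(H, I) = Add(-3, Pow(Add(Pow(H, 2), Pow(I, 2)), Rational(1, 2)))
Function('s')(P, L) = Add(-3, Pow(Add(529, Pow(L, 2)), Rational(1, 2))) (Function('s')(P, L) = Add(-3, Pow(Add(Pow(-23, 2), Pow(L, 2)), Rational(1, 2))) = Add(-3, Pow(Add(529, Pow(L, 2)), Rational(1, 2))))
Pow(Add(Function('s')(283, -82), 320698), Rational(1, 2)) = Pow(Add(Add(-3, Pow(Add(529, Pow(-82, 2)), Rational(1, 2))), 320698), Rational(1, 2)) = Pow(Add(Add(-3, Pow(Add(529, 6724), Rational(1, 2))), 320698), Rational(1, 2)) = Pow(Add(Add(-3, Pow(7253, Rational(1, 2))), 320698), Rational(1, 2)) = Pow(Add(320695, Pow(7253, Rational(1, 2))), Rational(1, 2))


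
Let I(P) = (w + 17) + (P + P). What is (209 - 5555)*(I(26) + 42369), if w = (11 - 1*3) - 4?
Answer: -226894932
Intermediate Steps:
w = 4 (w = (11 - 3) - 4 = 8 - 4 = 4)
I(P) = 21 + 2*P (I(P) = (4 + 17) + (P + P) = 21 + 2*P)
(209 - 5555)*(I(26) + 42369) = (209 - 5555)*((21 + 2*26) + 42369) = -5346*((21 + 52) + 42369) = -5346*(73 + 42369) = -5346*42442 = -226894932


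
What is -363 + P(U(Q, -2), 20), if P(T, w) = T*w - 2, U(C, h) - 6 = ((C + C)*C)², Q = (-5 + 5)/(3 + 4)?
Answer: -245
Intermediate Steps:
Q = 0 (Q = 0/7 = 0*(⅐) = 0)
U(C, h) = 6 + 4*C⁴ (U(C, h) = 6 + ((C + C)*C)² = 6 + ((2*C)*C)² = 6 + (2*C²)² = 6 + 4*C⁴)
P(T, w) = -2 + T*w
-363 + P(U(Q, -2), 20) = -363 + (-2 + (6 + 4*0⁴)*20) = -363 + (-2 + (6 + 4*0)*20) = -363 + (-2 + (6 + 0)*20) = -363 + (-2 + 6*20) = -363 + (-2 + 120) = -363 + 118 = -245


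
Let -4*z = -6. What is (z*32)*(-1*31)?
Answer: -1488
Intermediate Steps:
z = 3/2 (z = -1/4*(-6) = 3/2 ≈ 1.5000)
(z*32)*(-1*31) = ((3/2)*32)*(-1*31) = 48*(-31) = -1488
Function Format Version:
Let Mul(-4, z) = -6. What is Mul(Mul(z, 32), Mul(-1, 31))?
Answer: -1488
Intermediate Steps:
z = Rational(3, 2) (z = Mul(Rational(-1, 4), -6) = Rational(3, 2) ≈ 1.5000)
Mul(Mul(z, 32), Mul(-1, 31)) = Mul(Mul(Rational(3, 2), 32), Mul(-1, 31)) = Mul(48, -31) = -1488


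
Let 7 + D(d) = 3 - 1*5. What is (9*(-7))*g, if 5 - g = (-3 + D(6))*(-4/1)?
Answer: 2709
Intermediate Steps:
D(d) = -9 (D(d) = -7 + (3 - 1*5) = -7 + (3 - 5) = -7 - 2 = -9)
g = -43 (g = 5 - (-3 - 9)*(-4/1) = 5 - (-12)*(-4*1) = 5 - (-12)*(-4) = 5 - 1*48 = 5 - 48 = -43)
(9*(-7))*g = (9*(-7))*(-43) = -63*(-43) = 2709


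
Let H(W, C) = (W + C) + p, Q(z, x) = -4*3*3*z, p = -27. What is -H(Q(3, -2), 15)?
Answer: 120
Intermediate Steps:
Q(z, x) = -36*z
H(W, C) = -27 + C + W (H(W, C) = (W + C) - 27 = (C + W) - 27 = -27 + C + W)
-H(Q(3, -2), 15) = -(-27 + 15 - 36*3) = -(-27 + 15 - 108) = -1*(-120) = 120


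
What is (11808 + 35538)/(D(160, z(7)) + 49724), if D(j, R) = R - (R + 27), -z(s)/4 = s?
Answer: 47346/49697 ≈ 0.95269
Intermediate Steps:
z(s) = -4*s
D(j, R) = -27 (D(j, R) = R - (27 + R) = R + (-27 - R) = -27)
(11808 + 35538)/(D(160, z(7)) + 49724) = (11808 + 35538)/(-27 + 49724) = 47346/49697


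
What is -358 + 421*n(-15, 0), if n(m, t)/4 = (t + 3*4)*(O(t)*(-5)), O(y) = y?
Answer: -358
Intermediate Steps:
n(m, t) = -20*t*(12 + t) (n(m, t) = 4*((t + 3*4)*(t*(-5))) = 4*((t + 12)*(-5*t)) = 4*((12 + t)*(-5*t)) = 4*(-5*t*(12 + t)) = -20*t*(12 + t))
-358 + 421*n(-15, 0) = -358 + 421*(-20*0*(12 + 0)) = -358 + 421*(-20*0*12) = -358 + 421*0 = -358 + 0 = -358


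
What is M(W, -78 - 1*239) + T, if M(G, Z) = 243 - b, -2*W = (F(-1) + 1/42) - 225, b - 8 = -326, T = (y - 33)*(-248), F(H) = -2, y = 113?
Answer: -19279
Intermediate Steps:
T = -19840 (T = (113 - 33)*(-248) = 80*(-248) = -19840)
b = -318 (b = 8 - 326 = -318)
W = 9533/84 (W = -((-2 + 1/42) - 225)/2 = -(-83/42 - 225)/2 = -1/2*(-9533/42) = 9533/84 ≈ 113.49)
M(G, Z) = 561 (M(G, Z) = 243 - 1*(-318) = 243 + 318 = 561)
M(W, -78 - 1*239) + T = 561 - 19840 = -19279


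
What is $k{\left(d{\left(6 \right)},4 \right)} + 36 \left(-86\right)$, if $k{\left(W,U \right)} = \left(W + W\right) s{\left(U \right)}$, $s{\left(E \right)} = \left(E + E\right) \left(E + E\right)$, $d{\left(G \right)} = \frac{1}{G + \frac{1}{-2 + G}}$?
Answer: $- \frac{76888}{25} \approx -3075.5$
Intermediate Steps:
$s{\left(E \right)} = 4 E^{2}$ ($s{\left(E \right)} = 2 E 2 E = 4 E^{2}$)
$k{\left(W,U \right)} = 8 W U^{2}$ ($k{\left(W,U \right)} = \left(W + W\right) 4 U^{2} = 2 W 4 U^{2} = 8 W U^{2}$)
$k{\left(d{\left(6 \right)},4 \right)} + 36 \left(-86\right) = 8 \frac{-2 + 6}{1 + 6^{2} - 12} \cdot 4^{2} + 36 \left(-86\right) = 8 \frac{1}{1 + 36 - 12} \cdot 4 \cdot 16 - 3096 = 8 \cdot \frac{1}{25} \cdot 4 \cdot 16 - 3096 = 8 \cdot \frac{4}{25} \cdot 16 - 3096 = \frac{512}{25} - 3096 = - \frac{76888}{25}$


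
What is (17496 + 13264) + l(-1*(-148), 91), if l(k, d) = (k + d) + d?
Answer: 31090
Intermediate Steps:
l(k, d) = k + 2*d (l(k, d) = (d + k) + d = k + 2*d)
(17496 + 13264) + l(-1*(-148), 91) = (17496 + 13264) + (-1*(-148) + 2*91) = 30760 + (148 + 182) = 30760 + 330 = 31090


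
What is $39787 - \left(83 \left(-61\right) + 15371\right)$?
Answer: $29479$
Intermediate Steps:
$39787 - \left(83 \left(-61\right) + 15371\right) = 39787 - \left(-5063 + 15371\right) = 39787 - 10308 = 29479$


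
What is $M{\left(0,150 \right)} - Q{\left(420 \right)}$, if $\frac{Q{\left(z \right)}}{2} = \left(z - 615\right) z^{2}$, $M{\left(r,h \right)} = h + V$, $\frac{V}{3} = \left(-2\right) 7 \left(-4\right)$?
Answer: $68796318$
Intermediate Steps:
$V = 168$ ($V = 3 \left(-2\right) 7 \left(-4\right) = 3 \left(\left(-14\right) \left(-4\right)\right) = 3 \cdot 56 = 168$)
$M{\left(r,h \right)} = 168 + h$ ($M{\left(r,h \right)} = h + 168 = 168 + h$)
$Q{\left(z \right)} = 2 z^{2} \left(-615 + z\right)$ ($Q{\left(z \right)} = 2 \left(z - 615\right) z^{2} = 2 \left(-615 + z\right) z^{2} = 2 z^{2} \left(-615 + z\right)$)
$M{\left(0,150 \right)} - Q{\left(420 \right)} = \left(168 + 150\right) - 2 \cdot 420^{2} \left(-615 + 420\right) = 318 - 2 \cdot 176400 \left(-195\right) = 318 - -68796000 = 318 + 68796000 = 68796318$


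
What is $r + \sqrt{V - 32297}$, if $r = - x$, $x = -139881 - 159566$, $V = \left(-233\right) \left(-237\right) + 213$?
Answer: $299447 + \sqrt{23137} \approx 2.996 \cdot 10^{5}$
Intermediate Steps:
$V = 55434$ ($V = 55221 + 213 = 55434$)
$x = -299447$
$r = 299447$ ($r = \left(-1\right) \left(-299447\right) = 299447$)
$r + \sqrt{V - 32297} = 299447 + \sqrt{55434 - 32297} = 299447 + \sqrt{23137}$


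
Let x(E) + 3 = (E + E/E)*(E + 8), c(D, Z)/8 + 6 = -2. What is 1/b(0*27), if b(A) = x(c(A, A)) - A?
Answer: 1/3525 ≈ 0.00028369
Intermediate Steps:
c(D, Z) = -64 (c(D, Z) = -48 + 8*(-2) = -48 - 16 = -64)
x(E) = -3 + (1 + E)*(8 + E) (x(E) = -3 + (E + E/E)*(E + 8) = -3 + (E + 1)*(8 + E) = -3 + (1 + E)*(8 + E))
b(A) = 3525 - A (b(A) = (5 + (-64)² + 9*(-64)) - A = (5 + 4096 - 576) - A = 3525 - A)
1/b(0*27) = 1/(3525 - 0*27) = 1/(3525 - 1*0) = 1/(3525 + 0) = 1/3525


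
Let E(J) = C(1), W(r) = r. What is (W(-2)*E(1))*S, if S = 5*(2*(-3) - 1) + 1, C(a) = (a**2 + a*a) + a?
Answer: 204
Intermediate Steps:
C(a) = a + 2*a**2 (C(a) = (a**2 + a**2) + a = 2*a**2 + a = a + 2*a**2)
E(J) = 3 (E(J) = 1*(1 + 2*1) = 1*(1 + 2) = 1*3 = 3)
S = -34 (S = 5*(-6 - 1) + 1 = 5*(-7) + 1 = -35 + 1 = -34)
(W(-2)*E(1))*S = -2*3*(-34) = -6*(-34) = 204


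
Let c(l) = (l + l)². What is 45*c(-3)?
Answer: 1620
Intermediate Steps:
c(l) = 4*l² (c(l) = (2*l)² = 4*l²)
45*c(-3) = 45*(4*(-3)²) = 45*(4*9) = 45*36 = 1620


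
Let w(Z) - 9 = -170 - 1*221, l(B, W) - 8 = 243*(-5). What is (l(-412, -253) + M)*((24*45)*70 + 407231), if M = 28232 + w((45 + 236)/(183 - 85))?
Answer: 12864066333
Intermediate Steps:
l(B, W) = -1207 (l(B, W) = 8 + 243*(-5) = 8 - 1215 = -1207)
w(Z) = -382 (w(Z) = 9 + (-170 - 1*221) = 9 + (-170 - 221) = 9 - 391 = -382)
M = 27850 (M = 28232 - 382 = 27850)
(l(-412, -253) + M)*((24*45)*70 + 407231) = (-1207 + 27850)*((24*45)*70 + 407231) = 26643*(1080*70 + 407231) = 26643*(75600 + 407231) = 26643*482831 = 12864066333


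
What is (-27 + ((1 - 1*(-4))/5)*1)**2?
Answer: 676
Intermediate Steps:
(-27 + ((1 - 1*(-4))/5)*1)**2 = (-27 + ((1 + 4)*(1/5))*1)**2 = (-27 + (5*(1/5))*1)**2 = (-27 + 1*1)**2 = (-27 + 1)**2 = (-26)**2 = 676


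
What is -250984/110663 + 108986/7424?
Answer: 5098706251/410781056 ≈ 12.412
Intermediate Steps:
-250984/110663 + 108986/7424 = -250984*1/110663 + 108986*(1/7424) = -250984/110663 + 54493/3712 = 5098706251/410781056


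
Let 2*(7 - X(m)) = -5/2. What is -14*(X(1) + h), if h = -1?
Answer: -203/2 ≈ -101.50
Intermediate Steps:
X(m) = 33/4 (X(m) = 7 - (-5)/(2*2) = 7 - 1/2*(-5/2) = 7 + 5/4 = 33/4)
-14*(X(1) + h) = -14*(33/4 - 1) = -14*29/4 = -203/2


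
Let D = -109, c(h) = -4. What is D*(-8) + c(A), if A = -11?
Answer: 868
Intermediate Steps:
D*(-8) + c(A) = -109*(-8) - 4 = 872 - 4 = 868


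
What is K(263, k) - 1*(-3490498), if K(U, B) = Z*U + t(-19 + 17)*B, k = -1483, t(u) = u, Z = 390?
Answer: 3596034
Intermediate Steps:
K(U, B) = -2*B + 390*U (K(U, B) = 390*U + (-19 + 17)*B = 390*U - 2*B = -2*B + 390*U)
K(263, k) - 1*(-3490498) = (-2*(-1483) + 390*263) - 1*(-3490498) = (2966 + 102570) + 3490498 = 105536 + 3490498 = 3596034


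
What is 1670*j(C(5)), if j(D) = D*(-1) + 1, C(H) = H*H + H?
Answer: -48430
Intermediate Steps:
C(H) = H + H**2 (C(H) = H**2 + H = H + H**2)
j(D) = 1 - D (j(D) = -D + 1 = 1 - D)
1670*j(C(5)) = 1670*(1 - 5*(1 + 5)) = 1670*(1 - 5*6) = 1670*(1 - 1*30) = 1670*(1 - 30) = 1670*(-29) = -48430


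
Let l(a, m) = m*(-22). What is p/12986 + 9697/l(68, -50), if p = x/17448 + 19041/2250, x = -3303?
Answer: 2746628014231/311547126000 ≈ 8.8161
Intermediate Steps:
l(a, m) = -22*m
p = 18044201/2181000 (p = -3303/17448 + 19041/2250 = -3303*1/17448 + 19041*(1/2250) = -1101/5816 + 6347/750 = 18044201/2181000 ≈ 8.2734)
p/12986 + 9697/l(68, -50) = (18044201/2181000)/12986 + 9697/((-22*(-50))) = (18044201/2181000)*(1/12986) + 9697/1100 = 18044201/28322466000 + 9697*(1/1100) = 18044201/28322466000 + 9697/1100 = 2746628014231/311547126000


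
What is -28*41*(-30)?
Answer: 34440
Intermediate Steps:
-28*41*(-30) = -1148*(-30) = 34440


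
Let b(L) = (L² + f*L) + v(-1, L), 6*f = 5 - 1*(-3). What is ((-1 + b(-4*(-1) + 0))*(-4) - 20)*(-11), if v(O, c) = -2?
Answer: 3080/3 ≈ 1026.7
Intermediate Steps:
f = 4/3 (f = (5 - 1*(-3))/6 = (5 + 3)/6 = (⅙)*8 = 4/3 ≈ 1.3333)
b(L) = -2 + L² + 4*L/3 (b(L) = (L² + 4*L/3) - 2 = -2 + L² + 4*L/3)
((-1 + b(-4*(-1) + 0))*(-4) - 20)*(-11) = ((-1 + (-2 + (-4*(-1) + 0)² + 4*(-4*(-1) + 0)/3))*(-4) - 20)*(-11) = ((-1 + (-2 + (4 + 0)² + 4*(4 + 0)/3))*(-4) - 20)*(-11) = ((-1 + (-2 + 4² + (4/3)*4))*(-4) - 20)*(-11) = ((-1 + (-2 + 16 + 16/3))*(-4) - 20)*(-11) = ((-1 + 58/3)*(-4) - 20)*(-11) = ((55/3)*(-4) - 20)*(-11) = (-220/3 - 20)*(-11) = -280/3*(-11) = 3080/3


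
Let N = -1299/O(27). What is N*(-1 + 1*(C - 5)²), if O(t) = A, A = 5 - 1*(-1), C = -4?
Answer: -17320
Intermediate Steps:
A = 6 (A = 5 + 1 = 6)
O(t) = 6
N = -433/2 (N = -1299/6 = -1299*⅙ = -433/2 ≈ -216.50)
N*(-1 + 1*(C - 5)²) = -433*(-1 + 1*(-4 - 5)²)/2 = -433*(-1 + 1*(-9)²)/2 = -433*(-1 + 1*81)/2 = -433*(-1 + 81)/2 = -433/2*80 = -17320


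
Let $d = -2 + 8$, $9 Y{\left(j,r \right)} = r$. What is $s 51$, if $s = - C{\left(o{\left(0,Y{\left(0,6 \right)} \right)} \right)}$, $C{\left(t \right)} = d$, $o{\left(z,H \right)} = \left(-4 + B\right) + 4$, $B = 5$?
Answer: $-306$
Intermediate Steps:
$Y{\left(j,r \right)} = \frac{r}{9}$
$o{\left(z,H \right)} = 5$ ($o{\left(z,H \right)} = \left(-4 + 5\right) + 4 = 1 + 4 = 5$)
$d = 6$
$C{\left(t \right)} = 6$
$s = -6$ ($s = \left(-1\right) 6 = -6$)
$s 51 = \left(-6\right) 51 = -306$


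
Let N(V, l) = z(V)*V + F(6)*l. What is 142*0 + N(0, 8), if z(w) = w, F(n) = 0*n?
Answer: 0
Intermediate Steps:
F(n) = 0
N(V, l) = V² (N(V, l) = V*V + 0*l = V² + 0 = V²)
142*0 + N(0, 8) = 142*0 + 0² = 0 + 0 = 0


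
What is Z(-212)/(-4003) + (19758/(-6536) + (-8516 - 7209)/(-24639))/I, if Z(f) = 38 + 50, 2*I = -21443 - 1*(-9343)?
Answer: -979077408899/45350035836600 ≈ -0.021589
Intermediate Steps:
I = -6050 (I = (-21443 - 1*(-9343))/2 = (-21443 + 9343)/2 = (½)*(-12100) = -6050)
Z(f) = 88
Z(-212)/(-4003) + (19758/(-6536) + (-8516 - 7209)/(-24639))/I = 88/(-4003) + (19758/(-6536) + (-8516 - 7209)/(-24639))/(-6050) = 88*(-1/4003) + (19758*(-1/6536) - 15725*(-1/24639))*(-1/6050) = -88/4003 + (-9879/3268 + 15725/24639)*(-1/6050) = -88/4003 - 4465567/1872564*(-1/6050) = -88/4003 + 4465567/11329012200 = -979077408899/45350035836600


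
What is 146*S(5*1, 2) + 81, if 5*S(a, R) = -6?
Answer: -471/5 ≈ -94.200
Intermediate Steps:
S(a, R) = -6/5 (S(a, R) = (⅕)*(-6) = -6/5)
146*S(5*1, 2) + 81 = 146*(-6/5) + 81 = -876/5 + 81 = -471/5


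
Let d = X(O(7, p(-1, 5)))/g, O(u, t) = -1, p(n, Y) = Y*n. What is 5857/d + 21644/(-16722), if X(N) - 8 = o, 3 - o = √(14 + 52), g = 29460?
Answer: 288533450462/8361 + 34509444*√66/11 ≈ 5.9996e+7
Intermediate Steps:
o = 3 - √66 (o = 3 - √(14 + 52) = 3 - √66 ≈ -5.1240)
X(N) = 11 - √66 (X(N) = 8 + (3 - √66) = 11 - √66)
d = 11/29460 - √66/29460 (d = (11 - √66)/29460 = (11 - √66)*(1/29460) = 11/29460 - √66/29460 ≈ 9.7623e-5)
5857/d + 21644/(-16722) = 5857/(11/29460 - √66/29460) + 21644/(-16722) = 5857/(11/29460 - √66/29460) + 21644*(-1/16722) = 5857/(11/29460 - √66/29460) - 10822/8361 = -10822/8361 + 5857/(11/29460 - √66/29460)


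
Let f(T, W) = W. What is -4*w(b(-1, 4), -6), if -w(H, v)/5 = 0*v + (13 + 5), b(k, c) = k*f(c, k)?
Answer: 360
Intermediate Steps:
b(k, c) = k² (b(k, c) = k*k = k²)
w(H, v) = -90 (w(H, v) = -5*(0*v + (13 + 5)) = -5*(0 + 18) = -5*18 = -90)
-4*w(b(-1, 4), -6) = -4*(-90) = 360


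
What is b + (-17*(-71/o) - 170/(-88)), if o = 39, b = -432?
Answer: -684889/1716 ≈ -399.12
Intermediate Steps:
b + (-17*(-71/o) - 170/(-88)) = -432 + (-17/(39/(-71)) - 170/(-88)) = -432 + (-17/(39*(-1/71)) - 170*(-1/88)) = -432 + (-17/(-39/71) + 85/44) = -432 + (-17*(-71/39) + 85/44) = -432 + (1207/39 + 85/44) = -432 + 56423/1716 = -684889/1716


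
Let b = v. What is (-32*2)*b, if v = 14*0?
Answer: 0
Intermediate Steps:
v = 0
b = 0
(-32*2)*b = -32*2*0 = -64*0 = 0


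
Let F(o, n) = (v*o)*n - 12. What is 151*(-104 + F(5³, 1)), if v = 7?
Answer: 114609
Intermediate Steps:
F(o, n) = -12 + 7*n*o (F(o, n) = (7*o)*n - 12 = 7*n*o - 12 = -12 + 7*n*o)
151*(-104 + F(5³, 1)) = 151*(-104 + (-12 + 7*1*5³)) = 151*(-104 + (-12 + 7*1*125)) = 151*(-104 + (-12 + 875)) = 151*(-104 + 863) = 151*759 = 114609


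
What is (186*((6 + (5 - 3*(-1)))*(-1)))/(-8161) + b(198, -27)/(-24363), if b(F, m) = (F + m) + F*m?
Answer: 11741603/22091827 ≈ 0.53149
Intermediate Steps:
b(F, m) = F + m + F*m
(186*((6 + (5 - 3*(-1)))*(-1)))/(-8161) + b(198, -27)/(-24363) = (186*((6 + (5 - 3*(-1)))*(-1)))/(-8161) + (198 - 27 + 198*(-27))/(-24363) = (186*((6 + (5 + 3))*(-1)))*(-1/8161) + (198 - 27 - 5346)*(-1/24363) = (186*((6 + 8)*(-1)))*(-1/8161) - 5175*(-1/24363) = (186*(14*(-1)))*(-1/8161) + 575/2707 = (186*(-14))*(-1/8161) + 575/2707 = -2604*(-1/8161) + 575/2707 = 2604/8161 + 575/2707 = 11741603/22091827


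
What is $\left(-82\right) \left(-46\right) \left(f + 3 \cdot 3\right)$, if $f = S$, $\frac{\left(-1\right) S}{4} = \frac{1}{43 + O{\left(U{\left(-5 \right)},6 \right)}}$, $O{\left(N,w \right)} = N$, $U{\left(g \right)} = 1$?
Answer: $\frac{369656}{11} \approx 33605.0$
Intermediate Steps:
$S = - \frac{1}{11}$ ($S = - \frac{4}{43 + 1} = - \frac{4}{44} = \left(-4\right) \frac{1}{44} = - \frac{1}{11} \approx -0.090909$)
$f = - \frac{1}{11} \approx -0.090909$
$\left(-82\right) \left(-46\right) \left(f + 3 \cdot 3\right) = \left(-82\right) \left(-46\right) \left(- \frac{1}{11} + 3 \cdot 3\right) = 3772 \left(- \frac{1}{11} + 9\right) = 3772 \cdot \frac{98}{11} = \frac{369656}{11}$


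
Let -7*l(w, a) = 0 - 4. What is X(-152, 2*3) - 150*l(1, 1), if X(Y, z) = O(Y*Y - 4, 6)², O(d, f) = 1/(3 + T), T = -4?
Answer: -593/7 ≈ -84.714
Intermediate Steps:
l(w, a) = 4/7 (l(w, a) = -(0 - 4)/7 = -⅐*(-4) = 4/7)
O(d, f) = -1 (O(d, f) = 1/(3 - 4) = 1/(-1) = -1)
X(Y, z) = 1 (X(Y, z) = (-1)² = 1)
X(-152, 2*3) - 150*l(1, 1) = 1 - 150*4/7 = 1 - 600/7 = -593/7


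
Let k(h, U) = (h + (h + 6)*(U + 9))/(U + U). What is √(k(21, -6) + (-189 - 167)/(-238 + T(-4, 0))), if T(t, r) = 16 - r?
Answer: I*√339882/222 ≈ 2.6261*I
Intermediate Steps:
k(h, U) = (h + (6 + h)*(9 + U))/(2*U) (k(h, U) = (h + (6 + h)*(9 + U))/((2*U)) = (h + (6 + h)*(9 + U))*(1/(2*U)) = (h + (6 + h)*(9 + U))/(2*U))
√(k(21, -6) + (-189 - 167)/(-238 + T(-4, 0))) = √((½)*(54 + 10*21 - 6*(6 + 21))/(-6) + (-189 - 167)/(-238 + (16 - 1*0))) = √((½)*(-⅙)*(54 + 210 - 6*27) - 356/(-238 + (16 + 0))) = √((½)*(-⅙)*(54 + 210 - 162) - 356/(-238 + 16)) = √((½)*(-⅙)*102 - 356/(-222)) = √(-17/2 - 356*(-1/222)) = √(-17/2 + 178/111) = √(-1531/222) = I*√339882/222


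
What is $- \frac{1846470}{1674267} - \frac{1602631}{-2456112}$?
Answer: $- \frac{10119699061}{22470968688} \approx -0.45035$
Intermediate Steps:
$- \frac{1846470}{1674267} - \frac{1602631}{-2456112} = \left(-1846470\right) \frac{1}{1674267} - - \frac{1602631}{2456112} = - \frac{10090}{9149} + \frac{1602631}{2456112} = - \frac{10119699061}{22470968688}$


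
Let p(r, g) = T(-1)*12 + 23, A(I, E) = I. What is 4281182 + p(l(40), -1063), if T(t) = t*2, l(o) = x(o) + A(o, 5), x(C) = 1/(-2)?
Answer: 4281181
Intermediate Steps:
x(C) = -½
l(o) = -½ + o
T(t) = 2*t
p(r, g) = -1 (p(r, g) = (2*(-1))*12 + 23 = -2*12 + 23 = -24 + 23 = -1)
4281182 + p(l(40), -1063) = 4281182 - 1 = 4281181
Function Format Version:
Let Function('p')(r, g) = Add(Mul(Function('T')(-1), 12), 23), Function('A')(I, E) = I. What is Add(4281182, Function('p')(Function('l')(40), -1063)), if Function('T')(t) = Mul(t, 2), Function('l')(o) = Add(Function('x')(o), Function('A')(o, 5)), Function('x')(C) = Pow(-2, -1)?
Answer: 4281181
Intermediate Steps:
Function('x')(C) = Rational(-1, 2)
Function('l')(o) = Add(Rational(-1, 2), o)
Function('T')(t) = Mul(2, t)
Function('p')(r, g) = -1 (Function('p')(r, g) = Add(Mul(Mul(2, -1), 12), 23) = Add(Mul(-2, 12), 23) = Add(-24, 23) = -1)
Add(4281182, Function('p')(Function('l')(40), -1063)) = Add(4281182, -1) = 4281181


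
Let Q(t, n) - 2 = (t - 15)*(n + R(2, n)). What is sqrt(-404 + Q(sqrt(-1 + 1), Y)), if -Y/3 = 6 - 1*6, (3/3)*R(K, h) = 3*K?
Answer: 2*I*sqrt(123) ≈ 22.181*I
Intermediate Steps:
R(K, h) = 3*K
Y = 0 (Y = -3*(6 - 1*6) = -3*(6 - 6) = -3*0 = 0)
Q(t, n) = 2 + (-15 + t)*(6 + n) (Q(t, n) = 2 + (t - 15)*(n + 3*2) = 2 + (-15 + t)*(n + 6) = 2 + (-15 + t)*(6 + n))
sqrt(-404 + Q(sqrt(-1 + 1), Y)) = sqrt(-404 + (-88 - 15*0 + 6*sqrt(-1 + 1) + 0*sqrt(-1 + 1))) = sqrt(-404 + (-88 + 0 + 6*sqrt(0) + 0*sqrt(0))) = sqrt(-404 + (-88 + 0 + 6*0 + 0*0)) = sqrt(-404 + (-88 + 0 + 0 + 0)) = sqrt(-404 - 88) = sqrt(-492) = 2*I*sqrt(123)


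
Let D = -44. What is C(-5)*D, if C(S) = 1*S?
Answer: 220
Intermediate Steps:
C(S) = S
C(-5)*D = -5*(-44) = 220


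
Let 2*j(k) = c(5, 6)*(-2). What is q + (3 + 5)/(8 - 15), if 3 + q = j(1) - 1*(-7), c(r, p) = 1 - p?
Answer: 55/7 ≈ 7.8571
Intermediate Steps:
j(k) = 5 (j(k) = ((1 - 1*6)*(-2))/2 = ((1 - 6)*(-2))/2 = (-5*(-2))/2 = (½)*10 = 5)
q = 9 (q = -3 + (5 - 1*(-7)) = -3 + (5 + 7) = -3 + 12 = 9)
q + (3 + 5)/(8 - 15) = 9 + (3 + 5)/(8 - 15) = 9 + 8/(-7) = 9 + 8*(-⅐) = 9 - 8/7 = 55/7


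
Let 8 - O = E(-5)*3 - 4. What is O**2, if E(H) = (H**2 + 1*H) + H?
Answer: 1089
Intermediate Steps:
E(H) = H**2 + 2*H (E(H) = (H**2 + H) + H = (H + H**2) + H = H**2 + 2*H)
O = -33 (O = 8 - (-5*(2 - 5)*3 - 4) = 8 - (-5*(-3)*3 - 4) = 8 - (15*3 - 4) = 8 - (45 - 4) = 8 - 1*41 = 8 - 41 = -33)
O**2 = (-33)**2 = 1089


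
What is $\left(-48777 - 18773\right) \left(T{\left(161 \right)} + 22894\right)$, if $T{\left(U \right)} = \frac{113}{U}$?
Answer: $- \frac{35570353550}{23} \approx -1.5465 \cdot 10^{9}$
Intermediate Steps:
$\left(-48777 - 18773\right) \left(T{\left(161 \right)} + 22894\right) = \left(-48777 - 18773\right) \left(\frac{113}{161} + 22894\right) = - 67550 \left(113 \cdot \frac{1}{161} + 22894\right) = - 67550 \left(\frac{113}{161} + 22894\right) = \left(-67550\right) \frac{3686047}{161} = - \frac{35570353550}{23}$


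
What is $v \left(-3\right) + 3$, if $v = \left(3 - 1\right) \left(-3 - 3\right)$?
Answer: $39$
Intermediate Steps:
$v = -12$ ($v = 2 \left(-6\right) = -12$)
$v \left(-3\right) + 3 = \left(-12\right) \left(-3\right) + 3 = 36 + 3 = 39$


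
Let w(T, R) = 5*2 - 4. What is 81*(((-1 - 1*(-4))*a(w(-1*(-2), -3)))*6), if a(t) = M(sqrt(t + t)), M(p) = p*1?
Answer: 2916*sqrt(3) ≈ 5050.7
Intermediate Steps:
M(p) = p
w(T, R) = 6 (w(T, R) = 10 - 4 = 6)
a(t) = sqrt(2)*sqrt(t) (a(t) = sqrt(t + t) = sqrt(2*t) = sqrt(2)*sqrt(t))
81*(((-1 - 1*(-4))*a(w(-1*(-2), -3)))*6) = 81*(((-1 - 1*(-4))*(sqrt(2)*sqrt(6)))*6) = 81*(((-1 + 4)*(2*sqrt(3)))*6) = 81*((3*(2*sqrt(3)))*6) = 81*((6*sqrt(3))*6) = 81*(36*sqrt(3)) = 2916*sqrt(3)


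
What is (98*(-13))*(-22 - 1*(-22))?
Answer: 0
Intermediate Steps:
(98*(-13))*(-22 - 1*(-22)) = -1274*(-22 + 22) = -1274*0 = 0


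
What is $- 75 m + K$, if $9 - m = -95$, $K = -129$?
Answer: $-7929$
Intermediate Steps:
$m = 104$ ($m = 9 - -95 = 9 + 95 = 104$)
$- 75 m + K = \left(-75\right) 104 - 129 = -7800 - 129 = -7929$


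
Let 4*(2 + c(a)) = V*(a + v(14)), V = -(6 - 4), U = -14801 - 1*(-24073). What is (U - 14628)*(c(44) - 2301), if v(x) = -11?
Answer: 12423242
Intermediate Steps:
U = 9272 (U = -14801 + 24073 = 9272)
V = -2 (V = -1*2 = -2)
c(a) = 7/2 - a/2 (c(a) = -2 + (-2*(a - 11))/4 = -2 + (-2*(-11 + a))/4 = -2 + (22 - 2*a)/4 = -2 + (11/2 - a/2) = 7/2 - a/2)
(U - 14628)*(c(44) - 2301) = (9272 - 14628)*((7/2 - ½*44) - 2301) = -5356*((7/2 - 22) - 2301) = -5356*(-37/2 - 2301) = -5356*(-4639/2) = 12423242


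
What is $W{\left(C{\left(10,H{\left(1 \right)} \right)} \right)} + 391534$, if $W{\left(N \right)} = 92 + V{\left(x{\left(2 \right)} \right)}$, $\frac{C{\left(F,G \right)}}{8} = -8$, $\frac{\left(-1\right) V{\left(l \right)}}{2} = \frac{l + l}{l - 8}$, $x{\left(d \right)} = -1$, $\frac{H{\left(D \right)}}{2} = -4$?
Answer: $\frac{3524630}{9} \approx 3.9163 \cdot 10^{5}$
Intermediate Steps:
$H{\left(D \right)} = -8$ ($H{\left(D \right)} = 2 \left(-4\right) = -8$)
$V{\left(l \right)} = - \frac{4 l}{-8 + l}$ ($V{\left(l \right)} = - 2 \frac{l + l}{l - 8} = - 2 \frac{2 l}{-8 + l} = - \frac{4 l}{-8 + l}$)
$C{\left(F,G \right)} = -64$ ($C{\left(F,G \right)} = 8 \left(-8\right) = -64$)
$W{\left(N \right)} = \frac{824}{9}$ ($W{\left(N \right)} = 92 - - \frac{4}{-8 - 1} = 92 - - \frac{4}{-9} = 92 - \left(-4\right) \left(- \frac{1}{9}\right) = 92 - \frac{4}{9} = \frac{824}{9}$)
$W{\left(C{\left(10,H{\left(1 \right)} \right)} \right)} + 391534 = \frac{824}{9} + 391534 = \frac{3524630}{9}$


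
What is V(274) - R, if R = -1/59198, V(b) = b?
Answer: 16220253/59198 ≈ 274.00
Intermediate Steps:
R = -1/59198 (R = -1*1/59198 = -1/59198 ≈ -1.6892e-5)
V(274) - R = 274 - 1*(-1/59198) = 274 + 1/59198 = 16220253/59198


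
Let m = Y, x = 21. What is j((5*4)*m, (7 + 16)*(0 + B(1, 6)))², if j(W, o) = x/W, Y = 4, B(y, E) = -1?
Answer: 441/6400 ≈ 0.068906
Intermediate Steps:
m = 4
j(W, o) = 21/W
j((5*4)*m, (7 + 16)*(0 + B(1, 6)))² = (21/(((5*4)*4)))² = (21/((20*4)))² = (21/80)² = 441/6400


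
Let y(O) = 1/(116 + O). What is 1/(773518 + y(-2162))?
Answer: 2046/1582617827 ≈ 1.2928e-6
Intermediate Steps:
1/(773518 + y(-2162)) = 1/(773518 + 1/(116 - 2162)) = 1/(773518 + 1/(-2046)) = 1/(773518 - 1/2046) = 1/(1582617827/2046) = 2046/1582617827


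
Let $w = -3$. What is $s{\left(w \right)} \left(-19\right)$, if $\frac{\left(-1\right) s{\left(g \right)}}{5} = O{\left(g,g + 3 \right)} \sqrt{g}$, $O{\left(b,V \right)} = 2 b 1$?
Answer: $- 570 i \sqrt{3} \approx - 987.27 i$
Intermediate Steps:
$O{\left(b,V \right)} = 2 b$
$s{\left(g \right)} = - 10 g^{\frac{3}{2}}$ ($s{\left(g \right)} = - 5 \cdot 2 g \sqrt{g} = - 5 \cdot 2 g^{\frac{3}{2}} = - 10 g^{\frac{3}{2}}$)
$s{\left(w \right)} \left(-19\right) = - 10 \left(-3\right)^{\frac{3}{2}} \left(-19\right) = - 10 \left(- 3 i \sqrt{3}\right) \left(-19\right) = 30 i \sqrt{3} \left(-19\right) = - 570 i \sqrt{3}$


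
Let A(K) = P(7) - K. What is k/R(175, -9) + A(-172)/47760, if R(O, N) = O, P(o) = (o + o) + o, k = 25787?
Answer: 246324179/1671600 ≈ 147.36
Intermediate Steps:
P(o) = 3*o (P(o) = 2*o + o = 3*o)
A(K) = 21 - K (A(K) = 3*7 - K = 21 - K)
k/R(175, -9) + A(-172)/47760 = 25787/175 + (21 - 1*(-172))/47760 = 25787*(1/175) + (21 + 172)*(1/47760) = 25787/175 + 193*(1/47760) = 25787/175 + 193/47760 = 246324179/1671600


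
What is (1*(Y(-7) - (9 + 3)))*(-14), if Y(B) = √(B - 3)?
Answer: 168 - 14*I*√10 ≈ 168.0 - 44.272*I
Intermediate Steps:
Y(B) = √(-3 + B)
(1*(Y(-7) - (9 + 3)))*(-14) = (1*(√(-3 - 7) - (9 + 3)))*(-14) = (1*(√(-10) - 1*12))*(-14) = (1*(I*√10 - 12))*(-14) = (1*(-12 + I*√10))*(-14) = (-12 + I*√10)*(-14) = 168 - 14*I*√10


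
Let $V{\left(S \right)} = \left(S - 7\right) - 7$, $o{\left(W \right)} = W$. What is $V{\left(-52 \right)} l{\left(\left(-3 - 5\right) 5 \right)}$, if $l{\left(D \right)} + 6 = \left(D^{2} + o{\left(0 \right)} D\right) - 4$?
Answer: $-104940$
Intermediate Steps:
$l{\left(D \right)} = -10 + D^{2}$ ($l{\left(D \right)} = -6 + \left(\left(D^{2} + 0 D\right) - 4\right) = -6 + \left(\left(D^{2} + 0\right) - 4\right) = -6 + \left(D^{2} - 4\right) = -6 + \left(-4 + D^{2}\right) = -10 + D^{2}$)
$V{\left(S \right)} = -14 + S$ ($V{\left(S \right)} = \left(-7 + S\right) - 7 = -14 + S$)
$V{\left(-52 \right)} l{\left(\left(-3 - 5\right) 5 \right)} = \left(-14 - 52\right) \left(-10 + \left(\left(-3 - 5\right) 5\right)^{2}\right) = - 66 \left(-10 + \left(\left(-8\right) 5\right)^{2}\right) = - 66 \left(-10 + \left(-40\right)^{2}\right) = - 66 \left(-10 + 1600\right) = \left(-66\right) 1590 = -104940$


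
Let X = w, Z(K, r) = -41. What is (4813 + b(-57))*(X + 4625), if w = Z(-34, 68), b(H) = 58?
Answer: 22328664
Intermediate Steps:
w = -41
X = -41
(4813 + b(-57))*(X + 4625) = (4813 + 58)*(-41 + 4625) = 4871*4584 = 22328664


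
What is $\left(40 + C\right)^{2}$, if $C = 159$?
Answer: $39601$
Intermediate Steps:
$\left(40 + C\right)^{2} = \left(40 + 159\right)^{2} = 199^{2} = 39601$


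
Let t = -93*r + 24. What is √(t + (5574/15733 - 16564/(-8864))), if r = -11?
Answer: √318838234508355746/17432164 ≈ 32.392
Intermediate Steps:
t = 1047 (t = -93*(-11) + 24 = 1023 + 24 = 1047)
√(t + (5574/15733 - 16564/(-8864))) = √(1047 + (5574/15733 - 16564/(-8864))) = √(1047 + (5574*(1/15733) - 16564*(-1/8864))) = √(1047 + (5574/15733 + 4141/2216)) = √(1047 + 77502337/34864328) = √(36580453753/34864328) = √318838234508355746/17432164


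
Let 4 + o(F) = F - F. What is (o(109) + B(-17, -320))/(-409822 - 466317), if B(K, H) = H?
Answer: 324/876139 ≈ 0.00036980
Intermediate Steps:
o(F) = -4 (o(F) = -4 + (F - F) = -4 + 0 = -4)
(o(109) + B(-17, -320))/(-409822 - 466317) = (-4 - 320)/(-409822 - 466317) = -324/(-876139) = -324*(-1/876139) = 324/876139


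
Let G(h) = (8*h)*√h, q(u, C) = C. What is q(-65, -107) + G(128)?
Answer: -107 + 8192*√2 ≈ 11478.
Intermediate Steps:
G(h) = 8*h^(3/2)
q(-65, -107) + G(128) = -107 + 8*128^(3/2) = -107 + 8*(1024*√2) = -107 + 8192*√2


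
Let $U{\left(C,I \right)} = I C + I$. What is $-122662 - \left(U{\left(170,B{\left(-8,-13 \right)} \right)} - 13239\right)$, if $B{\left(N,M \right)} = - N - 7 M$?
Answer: $-126352$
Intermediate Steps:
$U{\left(C,I \right)} = I + C I$ ($U{\left(C,I \right)} = C I + I = I + C I$)
$-122662 - \left(U{\left(170,B{\left(-8,-13 \right)} \right)} - 13239\right) = -122662 - \left(\left(\left(-1\right) \left(-8\right) - -91\right) \left(1 + 170\right) - 13239\right) = -122662 - \left(\left(8 + 91\right) 171 - 13239\right) = -122662 - \left(99 \cdot 171 - 13239\right) = -122662 - \left(16929 - 13239\right) = -122662 - 3690 = -126352$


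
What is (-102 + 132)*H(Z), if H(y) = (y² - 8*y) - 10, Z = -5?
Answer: 1650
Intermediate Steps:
H(y) = -10 + y² - 8*y
(-102 + 132)*H(Z) = (-102 + 132)*(-10 + (-5)² - 8*(-5)) = 30*(-10 + 25 + 40) = 30*55 = 1650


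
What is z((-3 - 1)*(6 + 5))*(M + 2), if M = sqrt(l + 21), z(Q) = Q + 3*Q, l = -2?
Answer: -352 - 176*sqrt(19) ≈ -1119.2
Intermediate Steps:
z(Q) = 4*Q
M = sqrt(19) (M = sqrt(-2 + 21) = sqrt(19) ≈ 4.3589)
z((-3 - 1)*(6 + 5))*(M + 2) = (4*((-3 - 1)*(6 + 5)))*(sqrt(19) + 2) = (4*(-4*11))*(2 + sqrt(19)) = (4*(-44))*(2 + sqrt(19)) = -176*(2 + sqrt(19)) = -352 - 176*sqrt(19)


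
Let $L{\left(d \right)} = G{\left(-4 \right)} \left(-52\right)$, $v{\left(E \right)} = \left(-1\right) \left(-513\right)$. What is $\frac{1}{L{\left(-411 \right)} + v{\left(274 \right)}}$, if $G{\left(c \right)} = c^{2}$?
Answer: $- \frac{1}{319} \approx -0.0031348$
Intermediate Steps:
$v{\left(E \right)} = 513$
$L{\left(d \right)} = -832$ ($L{\left(d \right)} = \left(-4\right)^{2} \left(-52\right) = 16 \left(-52\right) = -832$)
$\frac{1}{L{\left(-411 \right)} + v{\left(274 \right)}} = \frac{1}{-832 + 513} = \frac{1}{-319} = - \frac{1}{319}$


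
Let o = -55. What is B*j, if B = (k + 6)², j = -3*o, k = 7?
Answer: 27885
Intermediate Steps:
j = 165 (j = -3*(-55) = 165)
B = 169 (B = (7 + 6)² = 13² = 169)
B*j = 169*165 = 27885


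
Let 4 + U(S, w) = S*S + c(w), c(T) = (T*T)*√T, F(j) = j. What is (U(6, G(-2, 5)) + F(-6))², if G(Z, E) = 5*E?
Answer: 9928801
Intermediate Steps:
c(T) = T^(5/2) (c(T) = T²*√T = T^(5/2))
U(S, w) = -4 + S² + w^(5/2) (U(S, w) = -4 + (S*S + w^(5/2)) = -4 + (S² + w^(5/2)) = -4 + S² + w^(5/2))
(U(6, G(-2, 5)) + F(-6))² = ((-4 + 6² + (5*5)^(5/2)) - 6)² = ((-4 + 36 + 25^(5/2)) - 6)² = ((-4 + 36 + 3125) - 6)² = (3157 - 6)² = 3151² = 9928801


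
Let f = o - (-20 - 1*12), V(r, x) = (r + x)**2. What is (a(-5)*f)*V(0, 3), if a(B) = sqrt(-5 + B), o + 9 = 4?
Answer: 243*I*sqrt(10) ≈ 768.43*I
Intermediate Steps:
o = -5 (o = -9 + 4 = -5)
f = 27 (f = -5 - (-20 - 1*12) = -5 - (-20 - 12) = -5 - 1*(-32) = -5 + 32 = 27)
(a(-5)*f)*V(0, 3) = (sqrt(-5 - 5)*27)*(0 + 3)**2 = (sqrt(-10)*27)*3**2 = ((I*sqrt(10))*27)*9 = (27*I*sqrt(10))*9 = 243*I*sqrt(10)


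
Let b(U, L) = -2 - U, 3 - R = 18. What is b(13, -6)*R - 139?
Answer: 86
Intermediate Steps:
R = -15 (R = 3 - 1*18 = 3 - 18 = -15)
b(13, -6)*R - 139 = (-2 - 1*13)*(-15) - 139 = (-2 - 13)*(-15) - 139 = -15*(-15) - 139 = 225 - 139 = 86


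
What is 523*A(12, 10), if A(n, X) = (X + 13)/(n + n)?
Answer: 12029/24 ≈ 501.21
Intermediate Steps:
A(n, X) = (13 + X)/(2*n) (A(n, X) = (13 + X)/((2*n)) = (13 + X)*(1/(2*n)) = (13 + X)/(2*n))
523*A(12, 10) = 523*((1/2)*(13 + 10)/12) = 523*((1/2)*(1/12)*23) = 523*(23/24) = 12029/24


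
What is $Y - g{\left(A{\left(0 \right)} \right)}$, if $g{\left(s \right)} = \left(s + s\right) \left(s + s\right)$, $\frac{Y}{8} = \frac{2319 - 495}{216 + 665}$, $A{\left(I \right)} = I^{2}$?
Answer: $\frac{14592}{881} \approx 16.563$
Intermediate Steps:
$Y = \frac{14592}{881}$ ($Y = 8 \frac{2319 - 495}{216 + 665} = 8 \cdot \frac{1824}{881} = \frac{14592}{881} \approx 16.563$)
$g{\left(s \right)} = 4 s^{2}$ ($g{\left(s \right)} = 2 s 2 s = 4 s^{2}$)
$Y - g{\left(A{\left(0 \right)} \right)} = \frac{14592}{881} - 4 \left(0^{2}\right)^{2} = \frac{14592}{881} - 4 \cdot 0^{2} = \frac{14592}{881} - 4 \cdot 0 = \frac{14592}{881} - 0 = \frac{14592}{881} + 0 = \frac{14592}{881}$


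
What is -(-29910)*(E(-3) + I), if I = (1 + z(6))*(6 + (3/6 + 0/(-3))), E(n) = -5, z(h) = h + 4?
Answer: 1989015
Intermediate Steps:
z(h) = 4 + h
I = 143/2 (I = (1 + (4 + 6))*(6 + (3/6 + 0/(-3))) = (1 + 10)*(6 + (3*(⅙) + 0*(-⅓))) = 11*(6 + (½ + 0)) = 11*(6 + ½) = 11*(13/2) = 143/2 ≈ 71.500)
-(-29910)*(E(-3) + I) = -(-29910)*(-5 + 143/2) = -(-29910)*133/2 = -9970*(-399/2) = 1989015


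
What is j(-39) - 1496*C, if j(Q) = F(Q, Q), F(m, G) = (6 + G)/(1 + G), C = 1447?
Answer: -82259023/38 ≈ -2.1647e+6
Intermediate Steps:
F(m, G) = (6 + G)/(1 + G)
j(Q) = (6 + Q)/(1 + Q)
j(-39) - 1496*C = (6 - 39)/(1 - 39) - 1496*1447 = -33/(-38) - 2164712 = -1/38*(-33) - 2164712 = 33/38 - 2164712 = -82259023/38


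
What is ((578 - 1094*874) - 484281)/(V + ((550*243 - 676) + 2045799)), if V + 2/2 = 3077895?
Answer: -1439859/5256667 ≈ -0.27391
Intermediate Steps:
V = 3077894 (V = -1 + 3077895 = 3077894)
((578 - 1094*874) - 484281)/(V + ((550*243 - 676) + 2045799)) = ((578 - 1094*874) - 484281)/(3077894 + ((550*243 - 676) + 2045799)) = ((578 - 956156) - 484281)/(3077894 + ((133650 - 676) + 2045799)) = (-955578 - 484281)/(3077894 + (132974 + 2045799)) = -1439859/(3077894 + 2178773) = -1439859/5256667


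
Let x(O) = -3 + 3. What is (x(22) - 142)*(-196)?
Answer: 27832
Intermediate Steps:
x(O) = 0
(x(22) - 142)*(-196) = (0 - 142)*(-196) = -142*(-196) = 27832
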